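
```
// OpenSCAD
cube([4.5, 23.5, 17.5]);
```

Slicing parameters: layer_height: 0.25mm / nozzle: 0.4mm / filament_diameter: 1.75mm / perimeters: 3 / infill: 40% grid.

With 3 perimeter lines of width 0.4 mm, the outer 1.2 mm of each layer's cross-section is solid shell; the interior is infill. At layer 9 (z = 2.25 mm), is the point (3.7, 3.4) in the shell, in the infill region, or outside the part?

At z = 2.25 mm: the 4.5×23.5 cube contributes its full rectangle. Overall, the cross-section is a single solid region. The nearest boundary edge runs (4.50, 0.00)→(4.50, 23.50); distance from the point to it = 0.80 mm. The point is inside the cross-section, 0.80 mm from the nearest boundary — within the 1.2 mm shell band (3 × 0.4).

shell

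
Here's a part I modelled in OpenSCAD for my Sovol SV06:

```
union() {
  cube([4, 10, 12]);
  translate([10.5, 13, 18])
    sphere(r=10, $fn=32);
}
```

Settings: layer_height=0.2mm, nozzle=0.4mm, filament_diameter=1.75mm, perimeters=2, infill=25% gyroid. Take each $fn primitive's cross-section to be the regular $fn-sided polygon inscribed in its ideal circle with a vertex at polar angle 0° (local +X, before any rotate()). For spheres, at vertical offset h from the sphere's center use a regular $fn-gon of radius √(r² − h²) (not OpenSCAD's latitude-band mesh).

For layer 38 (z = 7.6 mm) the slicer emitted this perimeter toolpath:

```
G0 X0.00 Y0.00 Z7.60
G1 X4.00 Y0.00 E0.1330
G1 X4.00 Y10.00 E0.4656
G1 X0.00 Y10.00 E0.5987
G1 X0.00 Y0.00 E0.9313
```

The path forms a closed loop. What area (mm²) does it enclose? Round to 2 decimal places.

40.00 mm²

Apply the shoelace formula to the sequence of (X, Y) vertices; enclosed area = 40.00 mm².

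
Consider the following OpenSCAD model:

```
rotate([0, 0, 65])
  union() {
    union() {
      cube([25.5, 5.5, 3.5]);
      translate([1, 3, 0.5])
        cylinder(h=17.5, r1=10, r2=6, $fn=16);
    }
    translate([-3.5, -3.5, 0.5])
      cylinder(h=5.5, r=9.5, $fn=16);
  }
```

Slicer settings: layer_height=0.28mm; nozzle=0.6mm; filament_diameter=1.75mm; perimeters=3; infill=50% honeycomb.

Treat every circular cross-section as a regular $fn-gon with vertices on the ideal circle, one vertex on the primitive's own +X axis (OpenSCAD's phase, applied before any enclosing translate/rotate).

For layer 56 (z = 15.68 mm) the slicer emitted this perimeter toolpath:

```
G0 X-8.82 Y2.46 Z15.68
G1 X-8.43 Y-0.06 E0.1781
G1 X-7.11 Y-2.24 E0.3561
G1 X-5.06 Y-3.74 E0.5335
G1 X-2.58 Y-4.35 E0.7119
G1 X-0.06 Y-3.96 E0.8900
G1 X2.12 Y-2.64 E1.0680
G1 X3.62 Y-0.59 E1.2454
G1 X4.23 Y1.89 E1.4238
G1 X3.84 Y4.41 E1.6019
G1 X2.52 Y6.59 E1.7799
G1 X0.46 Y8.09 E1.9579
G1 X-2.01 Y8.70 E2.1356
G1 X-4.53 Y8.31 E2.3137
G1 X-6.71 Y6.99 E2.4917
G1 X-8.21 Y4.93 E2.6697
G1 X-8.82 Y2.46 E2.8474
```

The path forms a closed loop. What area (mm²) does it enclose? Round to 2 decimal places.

130.55 mm²

Apply the shoelace formula to the sequence of (X, Y) vertices; enclosed area = 130.55 mm².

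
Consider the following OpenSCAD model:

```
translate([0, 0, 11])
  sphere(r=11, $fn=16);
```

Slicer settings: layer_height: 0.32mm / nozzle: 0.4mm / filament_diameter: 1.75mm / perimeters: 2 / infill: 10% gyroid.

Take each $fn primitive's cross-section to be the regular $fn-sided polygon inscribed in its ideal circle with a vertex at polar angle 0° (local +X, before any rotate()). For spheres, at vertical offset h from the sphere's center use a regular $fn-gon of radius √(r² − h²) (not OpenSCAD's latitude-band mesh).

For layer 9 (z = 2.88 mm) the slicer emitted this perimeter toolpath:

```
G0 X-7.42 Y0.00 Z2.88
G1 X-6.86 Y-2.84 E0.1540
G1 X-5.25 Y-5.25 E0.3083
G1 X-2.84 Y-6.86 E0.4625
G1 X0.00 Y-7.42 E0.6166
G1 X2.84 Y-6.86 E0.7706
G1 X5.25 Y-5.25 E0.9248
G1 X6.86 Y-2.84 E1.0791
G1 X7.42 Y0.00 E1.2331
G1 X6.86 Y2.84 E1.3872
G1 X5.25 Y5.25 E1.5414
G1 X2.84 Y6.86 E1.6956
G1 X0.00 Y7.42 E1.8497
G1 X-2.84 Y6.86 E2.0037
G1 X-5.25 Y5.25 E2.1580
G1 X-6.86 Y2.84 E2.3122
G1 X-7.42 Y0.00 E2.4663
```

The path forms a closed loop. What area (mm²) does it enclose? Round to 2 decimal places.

168.71 mm²

Apply the shoelace formula to the sequence of (X, Y) vertices; enclosed area = 168.71 mm².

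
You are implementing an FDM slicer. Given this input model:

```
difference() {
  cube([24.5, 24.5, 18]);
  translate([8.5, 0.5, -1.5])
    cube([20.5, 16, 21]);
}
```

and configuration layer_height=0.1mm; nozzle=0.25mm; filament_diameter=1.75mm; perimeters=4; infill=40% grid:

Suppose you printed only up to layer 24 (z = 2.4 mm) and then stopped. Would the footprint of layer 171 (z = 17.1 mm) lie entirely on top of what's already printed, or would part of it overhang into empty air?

entirely on top

Compare the two slices. At z = 2.4: the 24.5×24.5 cube contributes its full rectangle (area 600.25 mm²); the cube at (8.5, 0.5) (footprint 20.5×16) is included at this height (area 328.00 mm²); Taking the first minus the rest: starting from the 24.5×24.5 cube (600.25 mm²), the 20.5×16 cube at (8.5, 0.5) partially overlaps it — only the 256.00 mm² overlap (of its 328.00 mm²) is removed, clipping the outline — area = 344.25 mm². At z = 17.1: the 24.5×24.5 cube contributes its full rectangle (area 600.25 mm²); the cube at (8.5, 0.5) (footprint 20.5×16) is included at this height (area 328.00 mm²); After the difference (first − rest): starting from the 24.5×24.5 cube (600.25 mm²), the 20.5×16 cube at (8.5, 0.5) partially overlaps it — only the 256.00 mm² overlap (of its 328.00 mm²) is removed, clipping the outline — area = 344.25 mm². Checking containment: the cross-section at z = 17.1 is a subset of the cross-section at z = 2.4.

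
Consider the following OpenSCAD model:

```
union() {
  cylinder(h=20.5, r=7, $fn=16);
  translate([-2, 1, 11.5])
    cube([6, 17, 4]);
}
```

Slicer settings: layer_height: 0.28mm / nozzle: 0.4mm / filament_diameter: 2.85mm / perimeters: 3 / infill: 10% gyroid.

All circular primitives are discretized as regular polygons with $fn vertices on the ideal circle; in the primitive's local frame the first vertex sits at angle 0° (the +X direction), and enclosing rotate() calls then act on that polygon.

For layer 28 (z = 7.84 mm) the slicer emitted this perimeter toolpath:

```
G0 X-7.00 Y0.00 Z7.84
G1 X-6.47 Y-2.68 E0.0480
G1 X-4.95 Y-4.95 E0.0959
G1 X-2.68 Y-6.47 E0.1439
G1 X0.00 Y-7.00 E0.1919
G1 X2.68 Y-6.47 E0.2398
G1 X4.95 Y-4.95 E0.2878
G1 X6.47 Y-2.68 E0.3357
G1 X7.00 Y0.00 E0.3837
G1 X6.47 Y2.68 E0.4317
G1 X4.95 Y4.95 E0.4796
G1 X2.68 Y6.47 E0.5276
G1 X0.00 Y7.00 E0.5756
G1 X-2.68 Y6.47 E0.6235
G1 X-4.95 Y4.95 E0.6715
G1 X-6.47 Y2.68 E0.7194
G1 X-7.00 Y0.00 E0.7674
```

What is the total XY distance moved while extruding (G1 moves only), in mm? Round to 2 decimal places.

Sum the Euclidean lengths of each G1 segment: total = 43.71 mm.

43.71 mm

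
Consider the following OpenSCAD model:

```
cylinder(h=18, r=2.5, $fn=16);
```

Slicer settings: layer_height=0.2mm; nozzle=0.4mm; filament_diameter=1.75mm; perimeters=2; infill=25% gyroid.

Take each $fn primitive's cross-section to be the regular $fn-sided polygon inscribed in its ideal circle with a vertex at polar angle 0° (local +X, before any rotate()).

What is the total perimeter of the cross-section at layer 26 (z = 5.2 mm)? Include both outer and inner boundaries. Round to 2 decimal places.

At z = 5.2 mm: the cylinder: section is a regular 16-gon, circumradius r=2.5 (perimeter = 2·16·2.500·sin(180°/16) = 15.61 mm). Overall, the cross-section is a single solid region. Total boundary length (outer) = 15.61 mm.

15.61 mm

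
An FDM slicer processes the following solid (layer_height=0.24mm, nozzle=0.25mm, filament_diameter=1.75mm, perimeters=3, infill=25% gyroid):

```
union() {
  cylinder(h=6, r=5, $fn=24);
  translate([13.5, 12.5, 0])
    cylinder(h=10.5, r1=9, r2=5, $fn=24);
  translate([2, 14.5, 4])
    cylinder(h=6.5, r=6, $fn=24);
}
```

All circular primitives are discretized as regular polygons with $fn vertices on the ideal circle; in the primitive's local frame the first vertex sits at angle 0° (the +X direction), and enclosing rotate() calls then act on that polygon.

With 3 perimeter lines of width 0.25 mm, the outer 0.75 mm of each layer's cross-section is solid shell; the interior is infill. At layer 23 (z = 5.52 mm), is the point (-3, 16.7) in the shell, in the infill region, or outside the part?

At z = 5.52 mm: the cylinder: section is a regular 24-gon, circumradius r=5; the cone at (13.5, 12.5): at t=0.526 of its height the radius interpolates to r₁+(r₂−r₁)t = 6.897, giving a regular 24-gon of that circumradius; the r=6 cylinder at (2, 14.5) gives a regular 24-gon of circumradius 6 (constant along its height); Taking the union: the regions partially overlap (shared area 4.11 mm²), so overlapping operands fuse into one piece — 2 connected regions. Overall, the cross-section has 2 separate islands. The nearest boundary edge runs (-3.80, 16.05)→(-3.20, 17.50); distance from the point to it = 0.49 mm. (Shell/infill is judged within the island containing the point — the largest one.) The point is inside the cross-section, 0.49 mm from the nearest boundary — within the 0.75 mm shell band (3 × 0.25).

shell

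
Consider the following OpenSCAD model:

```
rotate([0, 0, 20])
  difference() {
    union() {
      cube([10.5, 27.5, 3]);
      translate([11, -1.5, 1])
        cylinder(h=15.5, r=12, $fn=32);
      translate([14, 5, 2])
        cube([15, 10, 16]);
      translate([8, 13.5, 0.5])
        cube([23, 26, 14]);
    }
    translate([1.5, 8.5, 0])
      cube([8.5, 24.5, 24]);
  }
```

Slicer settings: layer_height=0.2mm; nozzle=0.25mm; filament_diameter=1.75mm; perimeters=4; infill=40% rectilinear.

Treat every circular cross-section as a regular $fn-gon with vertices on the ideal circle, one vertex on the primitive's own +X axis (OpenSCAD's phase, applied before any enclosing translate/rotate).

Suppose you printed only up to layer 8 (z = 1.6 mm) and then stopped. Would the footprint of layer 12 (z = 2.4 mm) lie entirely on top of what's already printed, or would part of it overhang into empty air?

part overhangs

Compare the two slices. At z = 1.6: the cube (footprint 10.5×27.5) is included at this height (area 288.75 mm²); the r=12 cylinder at (11, -1.5) contributes a regular 32-gon of circumradius 12 (area = (32/2)·12.000²·sin(360°/32) = 449.49 mm²); the cube at (14, 5) is absent (z outside [2, 18]); the cube at (8, 13.5) (footprint 23×26) is included at this height (area 598.00 mm²); Merging all regions: the regions partially overlap — summed areas 1336.24 mm² minus the doubly-counted overlap 122.59 mm² gives 1213.65 mm² — area = 1213.65 mm²; the cube at (1.5, 8.5) (footprint 8.5×24.5) is included at this height (area 208.25 mm²); After the difference (first − rest): starting from that combined region (1213.65 mm²), the 8.5×24.5 cube at (1.5, 8.5) partially overlaps it — only the 172.50 mm² overlap (of its 208.25 mm²) is removed, clipping the outline — area = 1041.15 mm²; (whole slice rotated 20° about Z — lengths, areas and connectivity unchanged). At z = 2.4: the cube is present — its section is the full 10.5×27.5 rectangle (area 288.75 mm²); the r=12 cylinder at (11, -1.5) gives a regular 32-gon of circumradius 12 (constant along its height) (area = (32/2)·12.000²·sin(360°/32) = 449.49 mm²); the cube at (14, 5) is present — its section is the full 15×10 rectangle (area 150.00 mm²); the cube at (8, 13.5) (footprint 23×26) is included at this height (area 598.00 mm²); Merging all regions: the regions partially overlap — summed areas 1486.24 mm² minus the doubly-counted overlap 167.73 mm² gives 1318.51 mm² — area = 1318.51 mm²; the cube at (1.5, 8.5) is present — its section is the full 8.5×24.5 rectangle (area 208.25 mm²); Subtracting the remaining from the first: starting from that combined region (1318.51 mm²), the 8.5×24.5 cube at (1.5, 8.5) partially overlaps it — only the 172.50 mm² overlap (of its 208.25 mm²) is removed, clipping the outline — area = 1146.01 mm²; (rotated 20° about Z; rotation is an isometry so areas/perimeters/island counts are preserved). Checking containment: at z = 2.4 the cross-section extends beyond the z = 1.6 cross-section by about 104.87 mm².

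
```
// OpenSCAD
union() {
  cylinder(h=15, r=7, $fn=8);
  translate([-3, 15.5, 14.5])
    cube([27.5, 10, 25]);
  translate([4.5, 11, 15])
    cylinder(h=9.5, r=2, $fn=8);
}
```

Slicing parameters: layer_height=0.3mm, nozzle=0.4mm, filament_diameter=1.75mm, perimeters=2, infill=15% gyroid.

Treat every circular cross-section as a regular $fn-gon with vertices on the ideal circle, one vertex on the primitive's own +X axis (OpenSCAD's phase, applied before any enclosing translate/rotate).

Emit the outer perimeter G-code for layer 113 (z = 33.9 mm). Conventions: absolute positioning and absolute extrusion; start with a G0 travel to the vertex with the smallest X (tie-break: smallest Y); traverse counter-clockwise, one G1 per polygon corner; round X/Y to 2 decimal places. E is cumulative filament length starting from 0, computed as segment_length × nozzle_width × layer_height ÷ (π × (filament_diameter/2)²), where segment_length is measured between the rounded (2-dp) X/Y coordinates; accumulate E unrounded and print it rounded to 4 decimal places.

G0 X-3.00 Y15.50 Z33.90
G1 X24.50 Y15.50 E1.3720
G1 X24.50 Y25.50 E1.8709
G1 X-3.00 Y25.50 E3.2429
G1 X-3.00 Y15.50 E3.7418

At z = 33.9 mm: the cylinder is not intersected at this z (z outside [0, 15]); the cube at (-3, 15.5) is present — its section is the full 27.5×10 rectangle; the cylinder at (4.5, 11) does not reach this height (z outside [15, 24.5]); Combining (union): only the 27.5×10 cube at (-3, 15.5) is present, so the union is just that shape — 1 connected region. The outline is a single polygon with 4 vertices. Extrusion per mm of travel: 0.4 × 0.3 / (π × 0.875²) = 0.049890. Accumulating E over each segment gives final E = 3.7418.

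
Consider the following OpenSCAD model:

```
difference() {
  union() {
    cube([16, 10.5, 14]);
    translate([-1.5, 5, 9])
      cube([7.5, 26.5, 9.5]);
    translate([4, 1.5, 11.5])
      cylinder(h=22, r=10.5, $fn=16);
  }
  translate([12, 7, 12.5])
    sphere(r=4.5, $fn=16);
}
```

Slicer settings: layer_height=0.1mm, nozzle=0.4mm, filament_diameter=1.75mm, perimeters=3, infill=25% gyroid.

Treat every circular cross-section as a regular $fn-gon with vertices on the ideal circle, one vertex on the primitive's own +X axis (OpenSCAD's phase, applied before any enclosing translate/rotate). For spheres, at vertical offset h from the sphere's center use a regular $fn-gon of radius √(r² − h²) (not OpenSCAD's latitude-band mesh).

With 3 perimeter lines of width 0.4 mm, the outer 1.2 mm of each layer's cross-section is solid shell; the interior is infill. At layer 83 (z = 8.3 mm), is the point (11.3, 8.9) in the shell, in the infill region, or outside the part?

At z = 8.3 mm: the cube is present — its section is the full 16×10.5 rectangle; the cube at (-1.5, 5) is not intersected at this z (z outside [9, 18.5]); the cylinder at (4, 1.5) is not intersected at this z (z outside [11.5, 33.5]); Combining (union): only the 16×10.5 cube is present, so the union is just that shape — 1 connected region; the r=4.5 sphere at (12, 7) contributes a regular 16-gon of circumradius √(4.5²−4.2²) = 1.616; After the difference (first − rest): starting from the result so far, the r=4.5 sphere at (12, 7) lies wholly inside it (removes its full 7.99 mm² and its 10.09 mm outline becomes a hole wall) — 1 connected region with 1 hole. Overall, the cross-section is one region with 1 hole. The nearest boundary edge runs (12.00, 8.62)→(11.38, 8.49); distance from the point to it = 0.42 mm. The point is inside the cross-section, 0.42 mm from the nearest boundary — within the 1.2 mm shell band (3 × 0.4).

shell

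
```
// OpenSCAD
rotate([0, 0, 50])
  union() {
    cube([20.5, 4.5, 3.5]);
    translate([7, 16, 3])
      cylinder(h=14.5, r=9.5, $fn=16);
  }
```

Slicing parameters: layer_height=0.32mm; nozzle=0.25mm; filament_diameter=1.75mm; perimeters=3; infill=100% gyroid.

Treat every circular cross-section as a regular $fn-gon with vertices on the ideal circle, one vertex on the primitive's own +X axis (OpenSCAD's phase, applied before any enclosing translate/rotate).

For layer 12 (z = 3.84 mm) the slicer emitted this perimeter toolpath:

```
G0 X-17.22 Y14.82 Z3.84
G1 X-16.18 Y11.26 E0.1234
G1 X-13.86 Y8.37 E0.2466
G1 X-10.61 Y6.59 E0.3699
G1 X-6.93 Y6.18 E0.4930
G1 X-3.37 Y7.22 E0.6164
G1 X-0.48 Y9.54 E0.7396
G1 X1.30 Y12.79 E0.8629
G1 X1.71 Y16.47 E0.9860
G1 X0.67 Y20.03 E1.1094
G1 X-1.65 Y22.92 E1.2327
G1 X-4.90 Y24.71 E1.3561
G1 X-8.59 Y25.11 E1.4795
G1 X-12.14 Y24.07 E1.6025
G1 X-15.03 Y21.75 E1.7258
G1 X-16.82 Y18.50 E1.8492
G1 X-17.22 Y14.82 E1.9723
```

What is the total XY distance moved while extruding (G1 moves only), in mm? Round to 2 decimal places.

59.30 mm

Sum the Euclidean lengths of each G1 segment: total = 59.30 mm.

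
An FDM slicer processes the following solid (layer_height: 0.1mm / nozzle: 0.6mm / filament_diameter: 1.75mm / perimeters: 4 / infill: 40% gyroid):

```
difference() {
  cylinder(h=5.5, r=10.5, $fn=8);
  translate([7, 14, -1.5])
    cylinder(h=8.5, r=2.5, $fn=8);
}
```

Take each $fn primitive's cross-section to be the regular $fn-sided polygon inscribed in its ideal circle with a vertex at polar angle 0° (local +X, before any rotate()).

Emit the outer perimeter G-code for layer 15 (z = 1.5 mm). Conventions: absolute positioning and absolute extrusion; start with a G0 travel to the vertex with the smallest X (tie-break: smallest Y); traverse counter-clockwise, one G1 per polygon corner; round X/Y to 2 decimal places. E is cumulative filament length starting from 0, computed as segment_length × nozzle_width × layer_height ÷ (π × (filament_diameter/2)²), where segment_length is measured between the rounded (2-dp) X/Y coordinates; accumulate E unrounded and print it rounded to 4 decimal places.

G0 X-10.50 Y0.00 Z1.50
G1 X-7.42 Y-7.42 E0.2004
G1 X0.00 Y-10.50 E0.4008
G1 X7.42 Y-7.42 E0.6012
G1 X10.50 Y0.00 E0.8016
G1 X7.42 Y7.42 E1.0020
G1 X0.00 Y10.50 E1.2024
G1 X-7.42 Y7.42 E1.4028
G1 X-10.50 Y0.00 E1.6032

At z = 1.5 mm: the r=10.5 cylinder contributes a regular 8-gon of circumradius 10.5; the cylinder at (7, 14): section is a regular 8-gon, circumradius r=2.5; Subtracting the remaining from the first: starting from the r=10.5 cylinder, the r=2.5 cylinder at (7, 14) misses the remaining region (no effect) — 1 connected region. The outline is a single polygon with 8 vertices. Extrusion per mm of travel: 0.6 × 0.1 / (π × 0.875²) = 0.024945. Accumulating E over each segment gives final E = 1.6032.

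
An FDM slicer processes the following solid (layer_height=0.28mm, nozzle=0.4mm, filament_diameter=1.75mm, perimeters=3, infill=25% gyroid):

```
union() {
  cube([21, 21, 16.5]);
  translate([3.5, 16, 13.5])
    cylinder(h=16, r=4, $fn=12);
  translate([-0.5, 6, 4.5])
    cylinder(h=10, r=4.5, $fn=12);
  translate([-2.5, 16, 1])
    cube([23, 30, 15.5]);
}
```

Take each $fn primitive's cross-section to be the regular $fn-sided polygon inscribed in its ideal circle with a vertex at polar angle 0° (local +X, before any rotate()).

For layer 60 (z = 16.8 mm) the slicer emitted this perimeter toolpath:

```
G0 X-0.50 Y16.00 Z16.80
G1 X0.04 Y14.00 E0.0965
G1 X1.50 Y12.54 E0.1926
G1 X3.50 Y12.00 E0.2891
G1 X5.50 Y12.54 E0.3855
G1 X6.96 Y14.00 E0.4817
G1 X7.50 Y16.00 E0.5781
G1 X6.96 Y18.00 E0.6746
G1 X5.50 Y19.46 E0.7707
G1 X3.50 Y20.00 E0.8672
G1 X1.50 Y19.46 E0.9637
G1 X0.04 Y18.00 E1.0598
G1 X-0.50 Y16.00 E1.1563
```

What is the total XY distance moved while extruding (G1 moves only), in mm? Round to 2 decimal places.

24.83 mm

Sum the Euclidean lengths of each G1 segment: total = 24.83 mm.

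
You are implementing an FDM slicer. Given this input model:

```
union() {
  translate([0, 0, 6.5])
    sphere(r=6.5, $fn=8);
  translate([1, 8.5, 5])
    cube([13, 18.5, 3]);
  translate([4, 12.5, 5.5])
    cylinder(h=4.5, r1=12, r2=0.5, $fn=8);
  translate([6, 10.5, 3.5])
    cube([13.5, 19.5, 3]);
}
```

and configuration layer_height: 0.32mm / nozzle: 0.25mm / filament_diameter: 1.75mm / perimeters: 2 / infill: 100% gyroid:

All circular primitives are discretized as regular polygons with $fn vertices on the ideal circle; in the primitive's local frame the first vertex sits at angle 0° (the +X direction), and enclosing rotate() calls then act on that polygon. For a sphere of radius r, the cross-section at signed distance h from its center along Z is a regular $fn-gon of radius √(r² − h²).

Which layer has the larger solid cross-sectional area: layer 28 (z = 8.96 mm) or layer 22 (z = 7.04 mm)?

Layer 28 (z = 8.96): the sphere: section is a regular 8-gon, circumradius = √(r²−h²) = √(6.5²−2.46²) = 6.017 (area = (8/2)·6.017²·sin(360°/8) = 102.38 mm²); the cube at (1, 8.5) is absent (z outside [5, 8]); the cone at (4, 12.5) (r1=12→r2=0.5) has section circumradius 3.158 here — a regular 8-gon (area = (8/2)·3.158²·sin(360°/8) = 28.20 mm²); the cube at (6, 10.5) does not reach this height (z outside [3.5, 6.5]); Combining (union): the 2 present regions are separate (no shared area or edge), so areas and boundary lengths simply add and each stays a separate island — area = 130.59 mm². So its area = 130.59 mm². Layer 22 (z = 7.04): the r=6.5 sphere slices to a regular 8-gon of circumradius 6.478 (√(r²−h²) with h=0.54 from center) (area = (8/2)·6.478²·sin(360°/8) = 118.68 mm²); the cube at (1, 8.5) is present — its section is the full 13×18.5 rectangle (area 240.50 mm²); the cone at (4, 12.5) (r1=12→r2=0.5) has section circumradius 8.064 here — a regular 8-gon (area = (8/2)·8.064²·sin(360°/8) = 183.95 mm²); the cube at (6, 10.5) does not reach this height (z outside [3.5, 6.5]); Taking the union: the regions partially overlap — summed areas 543.12 mm² minus the doubly-counted overlap 110.98 mm² gives 432.14 mm² — area = 432.14 mm². So its area = 432.14 mm². Layer 22 is larger (432.14 vs 130.59 mm²).

layer 22 (z = 7.04 mm)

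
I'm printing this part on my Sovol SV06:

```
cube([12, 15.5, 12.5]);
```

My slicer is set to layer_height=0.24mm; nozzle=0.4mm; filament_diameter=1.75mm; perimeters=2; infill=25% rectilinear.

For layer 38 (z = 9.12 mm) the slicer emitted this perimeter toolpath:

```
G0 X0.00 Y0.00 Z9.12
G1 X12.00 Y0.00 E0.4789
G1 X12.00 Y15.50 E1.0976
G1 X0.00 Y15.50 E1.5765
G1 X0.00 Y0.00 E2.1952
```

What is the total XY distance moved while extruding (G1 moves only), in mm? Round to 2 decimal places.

55.00 mm

Sum the Euclidean lengths of each G1 segment: total = 55.00 mm.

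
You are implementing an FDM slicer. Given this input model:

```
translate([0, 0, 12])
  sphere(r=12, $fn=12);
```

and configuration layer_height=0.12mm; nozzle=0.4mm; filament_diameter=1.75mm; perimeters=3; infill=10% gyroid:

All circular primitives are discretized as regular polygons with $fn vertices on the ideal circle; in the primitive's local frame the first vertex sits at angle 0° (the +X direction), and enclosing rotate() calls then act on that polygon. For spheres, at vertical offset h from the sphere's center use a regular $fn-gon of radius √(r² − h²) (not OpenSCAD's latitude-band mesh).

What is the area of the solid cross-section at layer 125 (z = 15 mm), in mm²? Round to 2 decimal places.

At z = 15 mm: the r=12 sphere contributes a regular 12-gon of circumradius √(12²−3²) = 11.619 (area = (12/2)·11.619²·sin(360°/12) = 405.00 mm²). Overall, the cross-section is a single solid region. Net area = 405.00 mm².

405.00 mm²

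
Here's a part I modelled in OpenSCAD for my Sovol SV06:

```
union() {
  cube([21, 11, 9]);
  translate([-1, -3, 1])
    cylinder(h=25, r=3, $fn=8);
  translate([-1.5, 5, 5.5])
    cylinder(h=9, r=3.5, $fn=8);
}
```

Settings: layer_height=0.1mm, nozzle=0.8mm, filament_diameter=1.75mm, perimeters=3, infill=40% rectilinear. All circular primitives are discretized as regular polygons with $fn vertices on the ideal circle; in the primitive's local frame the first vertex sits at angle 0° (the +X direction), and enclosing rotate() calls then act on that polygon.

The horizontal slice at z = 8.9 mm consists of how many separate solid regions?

2

At z = 8.9 mm: the 21×11 cube contributes its full rectangle; the cylinder at (-1, -3): section is a regular 8-gon, circumradius r=3; the r=3.5 cylinder at (-1.5, 5) contributes a regular 8-gon of circumradius 3.5; Combining (union): the regions partially overlap (shared area 7.76 mm²), so overlapping operands fuse into one piece — 2 connected regions. The result has 2 disconnected regions.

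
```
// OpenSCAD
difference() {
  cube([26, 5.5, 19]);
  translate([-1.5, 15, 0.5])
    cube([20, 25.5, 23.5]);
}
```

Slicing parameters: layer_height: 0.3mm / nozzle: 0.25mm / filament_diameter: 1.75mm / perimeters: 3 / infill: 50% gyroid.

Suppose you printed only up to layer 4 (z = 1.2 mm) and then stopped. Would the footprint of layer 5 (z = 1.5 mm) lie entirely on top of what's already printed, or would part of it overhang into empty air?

entirely on top

Compare the two slices. At z = 1.2: the cube is present — its section is the full 26×5.5 rectangle (area 143.00 mm²); the 20×25.5 cube at (-1.5, 15) contributes its full rectangle (area 510.00 mm²); After the difference (first − rest): starting from the 26×5.5 cube (143.00 mm²), the 20×25.5 cube at (-1.5, 15) misses the remaining region (no effect) — area = 143.00 mm². At z = 1.5: the cube is present — its section is the full 26×5.5 rectangle (area 143.00 mm²); the cube at (-1.5, 15) (footprint 20×25.5) is included at this height (area 510.00 mm²); Subtracting the remaining from the first: starting from the 26×5.5 cube (143.00 mm²), the 20×25.5 cube at (-1.5, 15) misses the remaining region (no effect) — area = 143.00 mm². Checking containment: the cross-section at z = 1.5 is a subset of the cross-section at z = 1.2.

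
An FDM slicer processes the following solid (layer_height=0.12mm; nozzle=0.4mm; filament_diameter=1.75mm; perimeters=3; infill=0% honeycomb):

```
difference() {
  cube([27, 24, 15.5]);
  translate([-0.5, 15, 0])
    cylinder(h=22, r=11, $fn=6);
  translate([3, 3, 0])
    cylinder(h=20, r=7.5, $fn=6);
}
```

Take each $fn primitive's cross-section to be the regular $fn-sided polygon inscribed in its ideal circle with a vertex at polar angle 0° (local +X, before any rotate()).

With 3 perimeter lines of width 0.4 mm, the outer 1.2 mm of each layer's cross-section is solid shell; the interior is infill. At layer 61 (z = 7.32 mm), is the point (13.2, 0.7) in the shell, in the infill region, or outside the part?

shell

At z = 7.32 mm: the cube is present — its section is the full 27×24 rectangle; the r=11 cylinder at (-0.5, 15) gives a regular 6-gon of circumradius 11 (constant along its height); the r=7.5 cylinder at (3, 3) contributes a regular 6-gon of circumradius 7.5; After the difference (first − rest): starting from the 27×24 cube, the r=11 cylinder at (-0.5, 15) partially overlaps it — only the 144.95 mm² overlap (of its 314.37 mm²) is removed, clipping the outline; the r=7.5 cylinder at (3, 3) partially overlaps it — only the 60.29 mm² overlap (of its 146.14 mm²) is removed, clipping the outline — 1 connected region. Overall, the cross-section is a single solid region. The nearest boundary edge runs (27.00, 0.00)→(8.77, 0.00); distance from the point to it = 0.70 mm. The point is inside the cross-section, 0.70 mm from the nearest boundary — within the 1.2 mm shell band (3 × 0.4).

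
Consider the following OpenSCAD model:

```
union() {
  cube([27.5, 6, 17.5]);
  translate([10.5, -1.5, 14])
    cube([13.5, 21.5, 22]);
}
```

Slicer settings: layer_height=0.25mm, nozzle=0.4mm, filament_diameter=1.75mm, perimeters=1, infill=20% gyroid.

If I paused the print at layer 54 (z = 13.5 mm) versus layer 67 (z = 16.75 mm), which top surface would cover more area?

Layer 54 (z = 13.5): the cube is present — its section is the full 27.5×6 rectangle (area 165.00 mm²); the cube at (10.5, -1.5) is absent (z outside [14, 36]); Combining (union): only the 27.5×6 cube is present, so the union is just that shape — area = 165.00 mm². So its area = 165.00 mm². Layer 67 (z = 16.75): the cube (footprint 27.5×6) is included at this height (area 165.00 mm²); the cube at (10.5, -1.5) (footprint 13.5×21.5) is included at this height (area 290.25 mm²); Combining (union): the regions partially overlap — summed areas 455.25 mm² minus the doubly-counted overlap 81.00 mm² gives 374.25 mm² — area = 374.25 mm². So its area = 374.25 mm². Layer 67 is larger (374.25 vs 165.00 mm²).

layer 67 (z = 16.75 mm)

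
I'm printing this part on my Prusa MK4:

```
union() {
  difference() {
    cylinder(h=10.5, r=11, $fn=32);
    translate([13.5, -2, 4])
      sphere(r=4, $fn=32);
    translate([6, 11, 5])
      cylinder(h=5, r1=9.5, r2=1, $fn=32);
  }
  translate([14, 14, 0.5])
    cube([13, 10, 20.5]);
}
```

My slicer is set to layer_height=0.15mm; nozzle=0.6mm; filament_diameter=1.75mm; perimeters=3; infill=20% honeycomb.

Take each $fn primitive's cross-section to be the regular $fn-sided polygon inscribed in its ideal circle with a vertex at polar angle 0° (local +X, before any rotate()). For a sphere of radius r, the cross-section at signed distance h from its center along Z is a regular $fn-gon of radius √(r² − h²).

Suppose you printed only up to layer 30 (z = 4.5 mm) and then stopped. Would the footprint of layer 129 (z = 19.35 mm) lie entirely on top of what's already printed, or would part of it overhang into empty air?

Compare the two slices. At z = 4.5: the cylinder: section is a regular 32-gon, circumradius r=11 (area = (32/2)·11.000²·sin(360°/32) = 377.69 mm²); the r=4 sphere at (13.5, -2) slices to a regular 32-gon of circumradius 3.969 (√(r²−h²) with h=0.5 from center) (area = (32/2)·3.969²·sin(360°/32) = 49.16 mm²); the cone at (6, 11) does not reach this height (z outside [5, 10]); After the difference (first − rest): starting from the r=11 cylinder (377.69 mm²), the r=4 sphere at (13.5, -2) partially overlaps it — only the 4.49 mm² overlap (of its 49.16 mm²) is removed, clipping the outline — area = 373.21 mm²; the cube at (14, 14) (footprint 13×10) is included at this height (area 130.00 mm²); Combining (union): the 2 present regions are separate (no shared area or edge), so areas and boundary lengths simply add and each stays a separate island — area = 503.21 mm². At z = 19.35: the cylinder is absent (z outside [0, 10.5]); the sphere at (13.5, -2) does not reach this height (|z−center|=15.350 > r=4); the cone at (6, 11) does not reach this height (z outside [5, 10]); Subtracting the remaining from the first: the first operand is absent here, so nothing remains; the cube at (14, 14) (footprint 13×10) is included at this height (area 130.00 mm²); Merging all regions: only the 13×10 cube at (14, 14) is present, so the union is just that shape — area = 130.00 mm². Checking containment: the cross-section at z = 19.35 is a subset of the cross-section at z = 4.5.

entirely on top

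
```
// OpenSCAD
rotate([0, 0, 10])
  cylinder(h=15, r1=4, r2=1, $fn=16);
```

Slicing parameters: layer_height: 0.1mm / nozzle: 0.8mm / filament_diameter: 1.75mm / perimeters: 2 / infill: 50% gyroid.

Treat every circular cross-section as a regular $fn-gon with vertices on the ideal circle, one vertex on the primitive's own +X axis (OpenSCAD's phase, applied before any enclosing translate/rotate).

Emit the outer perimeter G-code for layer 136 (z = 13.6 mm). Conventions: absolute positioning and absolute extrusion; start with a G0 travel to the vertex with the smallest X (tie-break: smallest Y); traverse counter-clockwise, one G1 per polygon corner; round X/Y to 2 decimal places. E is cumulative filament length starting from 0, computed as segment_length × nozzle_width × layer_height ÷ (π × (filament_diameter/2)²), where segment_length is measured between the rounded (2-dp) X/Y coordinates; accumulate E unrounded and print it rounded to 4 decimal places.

G0 X-1.26 Y-0.22 Z13.60
G1 X-1.08 Y-0.69 E0.0167
G1 X-0.73 Y-1.05 E0.0334
G1 X-0.28 Y-1.25 E0.0498
G1 X0.22 Y-1.26 E0.0665
G1 X0.69 Y-1.08 E0.0832
G1 X1.05 Y-0.73 E0.0999
G1 X1.25 Y-0.28 E0.1163
G1 X1.26 Y0.22 E0.1329
G1 X1.08 Y0.69 E0.1496
G1 X0.73 Y1.05 E0.1663
G1 X0.28 Y1.25 E0.1827
G1 X-0.22 Y1.26 E0.1994
G1 X-0.69 Y1.08 E0.2161
G1 X-1.05 Y0.73 E0.2328
G1 X-1.25 Y0.28 E0.2492
G1 X-1.26 Y-0.22 E0.2658

At z = 13.6 mm: the cone (r1=4→r2=1) has section circumradius 1.280 here — a regular 16-gon; (rotated 10° about Z; rotation is an isometry so areas/perimeters/island counts are preserved). The outline is a single polygon with 16 vertices. Extrusion per mm of travel: 0.8 × 0.1 / (π × 0.875²) = 0.033260. Accumulating E over each segment gives final E = 0.2658.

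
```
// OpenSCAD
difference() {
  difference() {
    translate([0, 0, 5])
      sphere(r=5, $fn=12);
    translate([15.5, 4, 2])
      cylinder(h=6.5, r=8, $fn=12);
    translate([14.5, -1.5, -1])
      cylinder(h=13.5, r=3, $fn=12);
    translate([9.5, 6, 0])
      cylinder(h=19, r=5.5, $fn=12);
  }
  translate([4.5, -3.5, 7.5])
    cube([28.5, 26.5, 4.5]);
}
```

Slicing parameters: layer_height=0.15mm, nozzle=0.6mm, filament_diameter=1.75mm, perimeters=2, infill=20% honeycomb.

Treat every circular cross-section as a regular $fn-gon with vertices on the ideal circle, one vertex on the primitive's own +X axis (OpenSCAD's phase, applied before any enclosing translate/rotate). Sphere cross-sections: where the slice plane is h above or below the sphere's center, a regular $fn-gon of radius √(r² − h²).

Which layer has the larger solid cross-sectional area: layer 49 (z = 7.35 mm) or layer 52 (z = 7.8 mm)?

Layer 49 (z = 7.35): the r=5 sphere contributes a regular 12-gon of circumradius √(5²−2.35²) = 4.413 (area = (12/2)·4.413²·sin(360°/12) = 58.43 mm²); the r=8 cylinder at (15.5, 4) contributes a regular 12-gon of circumradius 8 (area = (12/2)·8.000²·sin(360°/12) = 192.00 mm²); the r=3 cylinder at (14.5, -1.5) gives a regular 12-gon of circumradius 3 (constant along its height) (area = (12/2)·3.000²·sin(360°/12) = 27.00 mm²); the r=5.5 cylinder at (9.5, 6) contributes a regular 12-gon of circumradius 5.5 (area = (12/2)·5.500²·sin(360°/12) = 90.75 mm²); After the difference (first − rest): starting from the r=5 sphere (58.43 mm²), the r=8 cylinder at (15.5, 4) misses the remaining region (no effect); the r=3 cylinder at (14.5, -1.5) misses the remaining region (no effect); the r=5.5 cylinder at (9.5, 6) misses the remaining region (no effect) — area = 58.43 mm²; the cube at (4.5, -3.5) is absent (z outside [7.5, 12]); Taking the first minus the rest: none of the subtracted shapes is present at this height, so that combined region is unchanged — area = 58.43 mm². So its area = 58.43 mm². Layer 52 (z = 7.8): the r=5 sphere slices to a regular 12-gon of circumradius 4.142 (√(r²−h²) with h=2.8 from center) (area = (12/2)·4.142²·sin(360°/12) = 51.48 mm²); the cylinder at (15.5, 4): section is a regular 12-gon, circumradius r=8 (area = (12/2)·8.000²·sin(360°/12) = 192.00 mm²); the cylinder at (14.5, -1.5): section is a regular 12-gon, circumradius r=3 (area = (12/2)·3.000²·sin(360°/12) = 27.00 mm²); the cylinder at (9.5, 6): section is a regular 12-gon, circumradius r=5.5 (area = (12/2)·5.500²·sin(360°/12) = 90.75 mm²); Taking the first minus the rest: starting from the r=5 sphere (51.48 mm²), the r=8 cylinder at (15.5, 4) misses the remaining region (no effect); the r=3 cylinder at (14.5, -1.5) misses the remaining region (no effect); the r=5.5 cylinder at (9.5, 6) misses the remaining region (no effect) — area = 51.48 mm²; the cube at (4.5, -3.5) is present — its section is the full 28.5×26.5 rectangle (area 755.25 mm²); Subtracting the remaining from the first: starting from that combined region (51.48 mm²), the 28.5×26.5 cube at (4.5, -3.5) misses the remaining region (no effect) — area = 51.48 mm². So its area = 51.48 mm². Layer 49 is larger (58.43 vs 51.48 mm²).

layer 49 (z = 7.35 mm)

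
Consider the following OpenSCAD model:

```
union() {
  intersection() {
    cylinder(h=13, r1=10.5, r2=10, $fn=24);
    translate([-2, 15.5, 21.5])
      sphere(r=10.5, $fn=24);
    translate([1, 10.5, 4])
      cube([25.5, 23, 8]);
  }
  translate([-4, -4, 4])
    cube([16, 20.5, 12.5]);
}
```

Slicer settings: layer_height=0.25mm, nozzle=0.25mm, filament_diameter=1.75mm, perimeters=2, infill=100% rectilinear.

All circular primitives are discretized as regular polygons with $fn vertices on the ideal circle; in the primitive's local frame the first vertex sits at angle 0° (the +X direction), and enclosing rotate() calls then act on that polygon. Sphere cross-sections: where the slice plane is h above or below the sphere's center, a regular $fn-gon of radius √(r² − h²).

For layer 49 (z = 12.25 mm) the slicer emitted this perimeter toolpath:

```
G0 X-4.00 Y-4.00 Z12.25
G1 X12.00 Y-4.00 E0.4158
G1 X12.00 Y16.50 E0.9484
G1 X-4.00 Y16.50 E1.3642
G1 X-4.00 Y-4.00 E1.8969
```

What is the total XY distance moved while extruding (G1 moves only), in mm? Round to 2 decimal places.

73.00 mm

Sum the Euclidean lengths of each G1 segment: total = 73.00 mm.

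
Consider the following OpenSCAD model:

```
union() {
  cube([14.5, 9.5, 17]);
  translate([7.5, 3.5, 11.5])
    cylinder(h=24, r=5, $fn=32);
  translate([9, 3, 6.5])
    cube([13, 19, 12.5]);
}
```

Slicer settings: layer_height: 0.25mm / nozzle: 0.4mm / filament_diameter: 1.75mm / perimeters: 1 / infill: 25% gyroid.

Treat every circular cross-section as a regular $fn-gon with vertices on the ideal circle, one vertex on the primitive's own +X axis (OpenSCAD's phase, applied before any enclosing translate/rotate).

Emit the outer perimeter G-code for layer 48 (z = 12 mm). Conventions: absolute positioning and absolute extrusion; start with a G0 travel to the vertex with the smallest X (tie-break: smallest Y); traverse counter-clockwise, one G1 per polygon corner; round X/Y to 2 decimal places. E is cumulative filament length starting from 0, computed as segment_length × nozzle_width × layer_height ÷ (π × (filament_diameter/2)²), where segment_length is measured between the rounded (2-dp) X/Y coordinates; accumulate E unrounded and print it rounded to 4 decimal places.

At z = 12 mm: the cube is present — its section is the full 14.5×9.5 rectangle; the r=5 cylinder at (7.5, 3.5) gives a regular 32-gon of circumradius 5 (constant along its height); the cube at (9, 3) (footprint 13×19) is included at this height; Merging all regions: the regions partially overlap (shared area 106.52 mm²), so overlapping operands fuse into one piece — 1 connected region. The outline is a single polygon with 19 vertices. Extrusion per mm of travel: 0.4 × 0.25 / (π × 0.875²) = 0.041575. Accumulating E over each segment gives final E = 3.6924.

G0 X0.00 Y0.00 Z12.00
G1 X3.94 Y0.00 E0.1638
G1 X3.96 Y-0.04 E0.1657
G1 X4.72 Y-0.66 E0.2064
G1 X5.59 Y-1.12 E0.2474
G1 X6.52 Y-1.40 E0.2877
G1 X7.50 Y-1.50 E0.3287
G1 X8.48 Y-1.40 E0.3696
G1 X9.41 Y-1.12 E0.4100
G1 X10.28 Y-0.66 E0.4509
G1 X11.04 Y-0.04 E0.4917
G1 X11.06 Y0.00 E0.4936
G1 X14.50 Y0.00 E0.6366
G1 X14.50 Y3.00 E0.7613
G1 X22.00 Y3.00 E1.0731
G1 X22.00 Y22.00 E1.8631
G1 X9.00 Y22.00 E2.4035
G1 X9.00 Y9.50 E2.9232
G1 X0.00 Y9.50 E3.2974
G1 X0.00 Y0.00 E3.6924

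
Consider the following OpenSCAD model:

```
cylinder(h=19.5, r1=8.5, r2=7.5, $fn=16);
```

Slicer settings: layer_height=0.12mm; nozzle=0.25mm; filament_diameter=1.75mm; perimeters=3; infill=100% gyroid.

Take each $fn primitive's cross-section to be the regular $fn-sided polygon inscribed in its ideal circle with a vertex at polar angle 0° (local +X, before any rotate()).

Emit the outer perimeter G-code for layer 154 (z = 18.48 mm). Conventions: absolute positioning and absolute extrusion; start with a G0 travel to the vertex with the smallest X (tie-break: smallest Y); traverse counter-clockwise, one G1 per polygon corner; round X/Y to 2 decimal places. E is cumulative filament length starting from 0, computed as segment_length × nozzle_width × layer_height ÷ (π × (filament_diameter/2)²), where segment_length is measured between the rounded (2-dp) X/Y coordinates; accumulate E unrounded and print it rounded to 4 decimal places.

G0 X-7.55 Y0.00 Z18.48
G1 X-6.98 Y-2.89 E0.0367
G1 X-5.34 Y-5.34 E0.0735
G1 X-2.89 Y-6.98 E0.1103
G1 X0.00 Y-7.55 E0.1470
G1 X2.89 Y-6.98 E0.1838
G1 X5.34 Y-5.34 E0.2205
G1 X6.98 Y-2.89 E0.2573
G1 X7.55 Y0.00 E0.2940
G1 X6.98 Y2.89 E0.3308
G1 X5.34 Y5.34 E0.3676
G1 X2.89 Y6.98 E0.4043
G1 X0.00 Y7.55 E0.4411
G1 X-2.89 Y6.98 E0.4778
G1 X-5.34 Y5.34 E0.5146
G1 X-6.98 Y2.89 E0.5514
G1 X-7.55 Y0.00 E0.5881

At z = 18.48 mm: the cone contributes a regular 16-gon of circumradius 7.552 (interpolated between r1=8.5 and r2=7.5 at t=0.948). The outline is a single polygon with 16 vertices. Extrusion per mm of travel: 0.25 × 0.12 / (π × 0.875²) = 0.012473. Accumulating E over each segment gives final E = 0.5881.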